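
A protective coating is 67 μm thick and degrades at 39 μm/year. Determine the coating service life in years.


Service life = thickness / degradation rate
Life = 67 / 39 = 1.7 years

1.7 years


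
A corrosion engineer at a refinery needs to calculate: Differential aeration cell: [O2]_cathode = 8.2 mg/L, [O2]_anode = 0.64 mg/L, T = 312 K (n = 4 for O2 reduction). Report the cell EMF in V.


Apply the Nernst concentration-cell relation: E = (RT/nF)*ln(C_cathode/C_anode)
RT/nF = 8.314*312/(4*96485) = 0.00672117 V
ln(8.2/0.64) = 2.55042
E = 0.00672117 * 2.55042 = 0.01714 V

0.01714 V


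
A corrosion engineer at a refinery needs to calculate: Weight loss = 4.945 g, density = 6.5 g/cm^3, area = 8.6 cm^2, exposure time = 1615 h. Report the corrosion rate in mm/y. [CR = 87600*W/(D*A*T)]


Apply the mm/y weight-loss relation: CR = 87600 * W / (D * A * T)
Numerator: 87600 * 4.945 = 433182.0
Denominator: 6.5 * 8.6 * 1615 = 90278.5
CR = 433182.0 / 90278.5 = 4.79829 mm/y

4.79829 mm/y


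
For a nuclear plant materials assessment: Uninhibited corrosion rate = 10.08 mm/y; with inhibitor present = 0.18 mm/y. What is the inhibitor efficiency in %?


Apply the inhibitor-efficiency definition: IE = (CR_blank − CR_inh)/CR_blank × 100
IE = (10.08 − 0.18) / 10.08 × 100
IE = 9.9 / 10.08 × 100 = 98.2 %

98.2 %


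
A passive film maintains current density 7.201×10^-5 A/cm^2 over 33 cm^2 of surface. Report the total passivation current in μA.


I = i_pass * A, then convert A → μA (×10^6)
I = 7.201×10^-5 * 33 * 10^6 = 2376.33 μA

2376.33 μA


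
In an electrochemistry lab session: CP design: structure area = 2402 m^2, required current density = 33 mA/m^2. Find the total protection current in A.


I = area * current density, then convert mA → A (÷1000)
I = 2402 * 33 / 1000 = 79.27 A

79.27 A


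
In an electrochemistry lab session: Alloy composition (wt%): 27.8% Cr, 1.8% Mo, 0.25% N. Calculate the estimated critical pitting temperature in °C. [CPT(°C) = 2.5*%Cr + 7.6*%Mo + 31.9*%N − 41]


Apply the ASTM G48 empirical CPT estimate: CPT(°C) = 2.5*%Cr + 7.6*%Mo + 31.9*%N − 41
2.5*27.8 = 69.5; 7.6*1.8 = 13.68; 31.9*0.25 = 7.975
CPT = 69.5 + 13.68 + 7.975 − 41 = 50.155 °C
Rounded to 0.1 °C: CPT ≈ 50.2 °C

50.2 °C


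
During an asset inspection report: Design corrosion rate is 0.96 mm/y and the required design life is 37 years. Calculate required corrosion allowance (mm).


Corrosion allowance = CR × design life
CA = 0.96 * 37 = 35.52 mm

35.52 mm


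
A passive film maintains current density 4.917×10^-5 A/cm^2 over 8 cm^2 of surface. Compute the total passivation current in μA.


I = i_pass * A, then convert A → μA (×10^6)
I = 4.917×10^-5 * 8 * 10^6 = 393.36 μA

393.36 μA


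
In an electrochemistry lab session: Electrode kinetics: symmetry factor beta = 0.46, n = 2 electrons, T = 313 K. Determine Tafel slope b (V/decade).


Apply the Tafel slope relation: b = 2.303*R*T/(beta*n*F)
Numerator: 2.303 * 8.314 * 313 = 5993.06
Denominator: 0.46 * 2 * 96485 = 88766.2
b = 5993.06 / 88766.2 = 0.068 V/decade

0.068 V/decade


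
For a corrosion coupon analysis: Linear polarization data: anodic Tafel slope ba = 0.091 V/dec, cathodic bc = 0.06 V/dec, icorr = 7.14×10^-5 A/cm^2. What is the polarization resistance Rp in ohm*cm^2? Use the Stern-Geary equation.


Apply the Stern-Geary equation: Rp = ba*bc / (2.303*icorr*(ba+bc))
ba*bc = 0.091*0.06 = 0.00546
ba+bc = 0.151; 2.303*icorr*(ba+bc) = 2.303*7.14×10^-5*0.151 = 2.4829564×10^-5
Rp = 0.00546 / 2.4829564×10^-5 = 219.9 ohm*cm^2

219.9 ohm*cm^2


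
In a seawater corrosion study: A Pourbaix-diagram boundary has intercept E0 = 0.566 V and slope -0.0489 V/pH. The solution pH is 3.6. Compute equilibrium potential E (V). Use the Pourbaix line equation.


Apply the Pourbaix line equation: E = E0 + slope*pH
E = 0.566 + (-0.0489)*3.6 = 0.566 + (-0.17604) = 0.38996 V
Rounded to 4 decimal places: E = 0.3900 V

0.3900 V


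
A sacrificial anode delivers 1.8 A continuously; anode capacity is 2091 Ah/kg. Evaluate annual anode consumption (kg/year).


Annual consumption = current * hours per year / capacity
Rate = 1.8 * 8760 / 2091 = 7.5 kg/year

7.5 kg/year


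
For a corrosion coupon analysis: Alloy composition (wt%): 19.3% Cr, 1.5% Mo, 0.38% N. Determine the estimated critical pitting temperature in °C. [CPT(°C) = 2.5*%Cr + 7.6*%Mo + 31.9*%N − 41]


Apply the ASTM G48 empirical CPT estimate: CPT(°C) = 2.5*%Cr + 7.6*%Mo + 31.9*%N − 41
2.5*19.3 = 48.25; 7.6*1.5 = 11.4; 31.9*0.38 = 12.122
CPT = 48.25 + 11.4 + 12.122 − 41 = 30.772 °C
Rounded to 0.1 °C: CPT ≈ 30.8 °C

30.8 °C


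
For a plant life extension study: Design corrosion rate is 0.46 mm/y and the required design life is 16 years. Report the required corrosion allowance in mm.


Corrosion allowance = CR × design life
CA = 0.46 * 16 = 7.36 mm

7.36 mm


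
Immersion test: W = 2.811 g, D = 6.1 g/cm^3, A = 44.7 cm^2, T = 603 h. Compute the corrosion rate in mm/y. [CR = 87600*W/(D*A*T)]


Apply the mm/y weight-loss relation: CR = 87600 * W / (D * A * T)
Numerator: 87600 * 2.811 = 246243.6
Denominator: 6.1 * 44.7 * 603 = 164420.01
CR = 246243.6 / 164420.01 = 1.4976 mm/y

1.4976 mm/y


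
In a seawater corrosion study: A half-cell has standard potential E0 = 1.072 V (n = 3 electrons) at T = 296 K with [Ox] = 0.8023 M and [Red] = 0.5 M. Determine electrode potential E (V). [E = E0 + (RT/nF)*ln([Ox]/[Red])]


Apply the Nernst equation: E = E0 + (RT/nF)*ln([Ox]/[Red])
Step 1: RT/nF = 8.314*296/(3*96485) = 0.00850199 V
Step 2: [Ox]/[Red] = 0.8023/0.5 = 1.6046
Step 3: ln(1.6046) = 0.472875
Step 4: correction = 0.00850199 * 0.472875 = 0.004 V
E = 1.072 + 0.004 = 1.076 V

1.076 V


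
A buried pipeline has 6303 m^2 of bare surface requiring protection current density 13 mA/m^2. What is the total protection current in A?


I = area * current density, then convert mA → A (÷1000)
I = 6303 * 13 / 1000 = 81.94 A

81.94 A


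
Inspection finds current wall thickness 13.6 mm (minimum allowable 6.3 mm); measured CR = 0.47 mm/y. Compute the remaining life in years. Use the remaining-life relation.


Apply the remaining-life relation: RL = (t_current − t_min) / CR
RL = (13.6 − 6.3) / 0.47 = 7.3 / 0.47 = 15.5 years

15.5 years


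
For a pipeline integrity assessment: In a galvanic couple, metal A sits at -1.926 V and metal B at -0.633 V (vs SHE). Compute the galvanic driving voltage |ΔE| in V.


Driving voltage is the absolute potential difference.
|ΔE| = |-1.926 − (-0.633)| = 1.293 V

1.293 V


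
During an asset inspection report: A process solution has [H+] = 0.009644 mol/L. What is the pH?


pH = −log10[H+]
pH = −log10(0.009644) = 2.02

2.02


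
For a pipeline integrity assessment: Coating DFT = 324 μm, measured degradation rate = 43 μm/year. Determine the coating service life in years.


Service life = thickness / degradation rate
Life = 324 / 43 = 7.5 years

7.5 years


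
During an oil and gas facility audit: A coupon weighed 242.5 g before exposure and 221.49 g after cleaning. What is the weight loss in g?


Weight loss = initial − final
WL = 242.5 − 221.49 = 21.01 g

21.01 g


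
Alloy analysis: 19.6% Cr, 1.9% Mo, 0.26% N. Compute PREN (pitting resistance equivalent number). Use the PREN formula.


Apply the PREN formula: PREN = Cr + 3.3*Mo + 16*N
PREN = 19.6 + 3.3*1.9 + 16*0.26
PREN = 19.6 + 6.27 + 4.16 = 30.03

30.03


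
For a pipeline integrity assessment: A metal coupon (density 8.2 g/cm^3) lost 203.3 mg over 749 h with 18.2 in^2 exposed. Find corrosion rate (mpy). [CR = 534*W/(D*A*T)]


Apply the mpy weight-loss relation: CR = 534 * W / (D * A * T)
Numerator: 534 * 203.3 = 108562.2
Denominator: 8.2 * 18.2 * 749 = 111780.76
CR = 108562.2 / 111780.76 = 0.9712 mpy

0.9712 mpy


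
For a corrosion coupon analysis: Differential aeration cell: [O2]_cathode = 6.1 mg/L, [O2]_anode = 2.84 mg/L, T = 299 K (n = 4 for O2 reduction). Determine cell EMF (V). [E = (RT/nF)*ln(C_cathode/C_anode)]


Apply the Nernst concentration-cell relation: E = (RT/nF)*ln(C_cathode/C_anode)
RT/nF = 8.314*299/(4*96485) = 0.00644112 V
ln(6.1/2.84) = 0.76448
E = 0.00644112 * 0.76448 = 0.00492 V

0.00492 V


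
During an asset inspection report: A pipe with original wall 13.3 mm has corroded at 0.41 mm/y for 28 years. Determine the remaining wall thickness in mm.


Remaining wall = original − CR × time
t = 13.3 − 0.41*28 = 13.3 − 11.48 = 1.82 mm

1.82 mm


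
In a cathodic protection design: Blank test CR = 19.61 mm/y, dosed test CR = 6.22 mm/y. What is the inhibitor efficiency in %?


Apply the inhibitor-efficiency definition: IE = (CR_blank − CR_inh)/CR_blank × 100
IE = (19.61 − 6.22) / 19.61 × 100
IE = 13.39 / 19.61 × 100 = 68.3 %

68.3 %


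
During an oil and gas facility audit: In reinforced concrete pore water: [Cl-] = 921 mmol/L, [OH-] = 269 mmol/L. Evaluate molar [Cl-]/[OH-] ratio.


Threshold parameter = [Cl-] / [OH-] (molar basis; both in mmol/L, so units cancel)
Ratio = 921 / 269 = 3.42

3.42


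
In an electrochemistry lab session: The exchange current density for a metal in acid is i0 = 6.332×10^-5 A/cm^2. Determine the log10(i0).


i0 = 6.332×10^-5 A/cm^2
log10(i0) = -4.198

-4.198


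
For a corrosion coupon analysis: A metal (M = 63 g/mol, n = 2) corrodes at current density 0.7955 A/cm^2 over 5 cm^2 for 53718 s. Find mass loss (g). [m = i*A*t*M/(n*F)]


Apply Faraday's law: m = i*A*t*M / (n*F)
Total charge passed Q = i*A*t = 0.7955*5*53718 = 213663.345 C
m = Q*M/(n*F) = 213663.345*63/(2*96485) = 69.75587 g

69.75587 g


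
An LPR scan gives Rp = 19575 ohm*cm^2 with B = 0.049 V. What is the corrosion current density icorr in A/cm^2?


Apply the Stern-Geary relation: icorr = B / Rp
icorr = 0.049 / 19575 = 2.503×10^-6 A/cm^2

2.503×10^-6 A/cm^2


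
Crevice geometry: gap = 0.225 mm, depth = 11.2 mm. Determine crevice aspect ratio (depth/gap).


Aspect ratio = depth / gap
Ratio = 11.2 / 0.225 = 49.8

49.8


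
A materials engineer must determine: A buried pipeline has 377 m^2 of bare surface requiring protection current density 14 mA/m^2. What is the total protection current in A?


I = area * current density, then convert mA → A (÷1000)
I = 377 * 14 / 1000 = 5.28 A

5.28 A


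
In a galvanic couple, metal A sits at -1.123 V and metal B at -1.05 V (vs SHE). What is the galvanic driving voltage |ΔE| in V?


Driving voltage is the absolute potential difference.
|ΔE| = |-1.123 − (-1.05)| = 0.073 V

0.073 V


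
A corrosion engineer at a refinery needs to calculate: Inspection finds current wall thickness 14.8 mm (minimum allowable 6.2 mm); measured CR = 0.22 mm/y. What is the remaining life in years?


Apply the remaining-life relation: RL = (t_current − t_min) / CR
RL = (14.8 − 6.2) / 0.22 = 8.6 / 0.22 = 39.1 years

39.1 years


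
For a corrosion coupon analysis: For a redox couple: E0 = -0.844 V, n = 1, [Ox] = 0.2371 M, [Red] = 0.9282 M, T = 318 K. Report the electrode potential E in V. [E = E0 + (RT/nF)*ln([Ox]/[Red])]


Apply the Nernst equation: E = E0 + (RT/nF)*ln([Ox]/[Red])
Step 1: RT/nF = 8.314*318/(1*96485) = 0.02740169 V
Step 2: [Ox]/[Red] = 0.2371/0.9282 = 0.255441
Step 3: ln(0.255441) = -1.364764
Step 4: correction = 0.02740169 * -1.364764 = -0.0374 V
E = -0.844 + -0.0374 = -0.8814 V

-0.8814 V


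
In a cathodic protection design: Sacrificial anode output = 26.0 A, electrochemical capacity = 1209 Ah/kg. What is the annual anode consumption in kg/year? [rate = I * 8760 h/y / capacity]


Annual consumption = current * hours per year / capacity
Rate = 26.0 * 8760 / 1209 = 188.4 kg/year

188.4 kg/year


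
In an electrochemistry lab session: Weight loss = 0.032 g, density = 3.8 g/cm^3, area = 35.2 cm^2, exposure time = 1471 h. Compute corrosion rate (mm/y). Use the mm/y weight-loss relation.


Apply the mm/y weight-loss relation: CR = 87600 * W / (D * A * T)
Numerator: 87600 * 0.032 = 2803.2
Denominator: 3.8 * 35.2 * 1471 = 196760.96
CR = 2803.2 / 196760.96 = 0.0142 mm/y

0.0142 mm/y


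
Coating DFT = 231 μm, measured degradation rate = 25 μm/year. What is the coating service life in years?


Service life = thickness / degradation rate
Life = 231 / 25 = 9.2 years

9.2 years


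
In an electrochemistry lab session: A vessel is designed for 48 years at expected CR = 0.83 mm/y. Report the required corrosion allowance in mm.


Corrosion allowance = CR × design life
CA = 0.83 * 48 = 39.84 mm

39.84 mm


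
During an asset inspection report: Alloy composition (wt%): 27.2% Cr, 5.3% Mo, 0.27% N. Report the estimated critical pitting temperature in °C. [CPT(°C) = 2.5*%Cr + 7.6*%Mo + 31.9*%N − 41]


Apply the ASTM G48 empirical CPT estimate: CPT(°C) = 2.5*%Cr + 7.6*%Mo + 31.9*%N − 41
2.5*27.2 = 68; 7.6*5.3 = 40.28; 31.9*0.27 = 8.613
CPT = 68 + 40.28 + 8.613 − 41 = 75.893 °C
Rounded to 0.1 °C: CPT ≈ 75.9 °C

75.9 °C


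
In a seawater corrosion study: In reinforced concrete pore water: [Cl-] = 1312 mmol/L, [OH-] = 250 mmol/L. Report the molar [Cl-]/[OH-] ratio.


Threshold parameter = [Cl-] / [OH-] (molar basis; both in mmol/L, so units cancel)
Ratio = 1312 / 250 = 5.25

5.25


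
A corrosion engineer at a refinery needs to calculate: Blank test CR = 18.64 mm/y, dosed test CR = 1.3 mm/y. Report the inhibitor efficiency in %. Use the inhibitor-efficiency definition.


Apply the inhibitor-efficiency definition: IE = (CR_blank − CR_inh)/CR_blank × 100
IE = (18.64 − 1.3) / 18.64 × 100
IE = 17.34 / 18.64 × 100 = 93.0 %

93.0 %


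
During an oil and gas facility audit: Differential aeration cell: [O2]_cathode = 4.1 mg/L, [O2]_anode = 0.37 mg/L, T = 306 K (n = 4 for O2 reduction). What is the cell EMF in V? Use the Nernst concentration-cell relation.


Apply the Nernst concentration-cell relation: E = (RT/nF)*ln(C_cathode/C_anode)
RT/nF = 8.314*306/(4*96485) = 0.00659192 V
ln(4.1/0.37) = 2.40524
E = 0.00659192 * 2.40524 = 0.01586 V

0.01586 V


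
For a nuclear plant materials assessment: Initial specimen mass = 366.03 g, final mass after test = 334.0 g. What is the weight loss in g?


Weight loss = initial − final
WL = 366.03 − 334.0 = 32.03 g

32.03 g


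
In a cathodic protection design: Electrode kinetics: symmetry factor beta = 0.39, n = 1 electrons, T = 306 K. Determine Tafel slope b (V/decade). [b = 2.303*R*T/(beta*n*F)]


Apply the Tafel slope relation: b = 2.303*R*T/(beta*n*F)
Numerator: 2.303 * 8.314 * 306 = 5859.03
Denominator: 0.39 * 1 * 96485 = 37629.15
b = 5859.03 / 37629.15 = 0.156 V/decade

0.156 V/decade


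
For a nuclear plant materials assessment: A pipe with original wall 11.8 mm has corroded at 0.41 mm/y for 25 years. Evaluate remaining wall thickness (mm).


Remaining wall = original − CR × time
t = 11.8 − 0.41*25 = 11.8 − 10.25 = 1.55 mm

1.55 mm


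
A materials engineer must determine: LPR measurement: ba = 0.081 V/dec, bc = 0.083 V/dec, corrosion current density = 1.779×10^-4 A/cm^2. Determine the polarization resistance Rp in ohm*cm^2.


Apply the Stern-Geary equation: Rp = ba*bc / (2.303*icorr*(ba+bc))
ba*bc = 0.081*0.083 = 0.006723
ba+bc = 0.164; 2.303*icorr*(ba+bc) = 2.303*1.779×10^-4*0.164 = 6.7191407×10^-5
Rp = 0.006723 / 6.7191407×10^-5 = 100.06 ohm*cm^2

100.06 ohm*cm^2


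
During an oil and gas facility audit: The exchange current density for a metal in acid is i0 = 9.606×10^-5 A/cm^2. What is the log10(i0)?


i0 = 9.606×10^-5 A/cm^2
log10(i0) = -4.017

-4.017


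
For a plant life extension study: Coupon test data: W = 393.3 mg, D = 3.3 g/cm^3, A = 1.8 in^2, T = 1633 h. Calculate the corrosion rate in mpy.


Apply the mpy weight-loss relation: CR = 534 * W / (D * A * T)
Numerator: 534 * 393.3 = 210022.2
Denominator: 3.3 * 1.8 * 1633 = 9700.02
CR = 210022.2 / 9700.02 = 21.65173 mpy

21.65173 mpy


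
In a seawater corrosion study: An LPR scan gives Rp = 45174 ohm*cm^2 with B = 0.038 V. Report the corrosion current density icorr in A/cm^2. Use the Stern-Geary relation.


Apply the Stern-Geary relation: icorr = B / Rp
icorr = 0.038 / 45174 = 8.412×10^-7 A/cm^2

8.412×10^-7 A/cm^2


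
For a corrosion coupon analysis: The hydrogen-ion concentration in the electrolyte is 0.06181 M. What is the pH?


pH = −log10[H+]
pH = −log10(0.06181) = 1.21

1.21


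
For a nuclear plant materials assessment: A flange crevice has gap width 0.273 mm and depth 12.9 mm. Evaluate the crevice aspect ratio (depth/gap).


Aspect ratio = depth / gap
Ratio = 12.9 / 0.273 = 47.3

47.3


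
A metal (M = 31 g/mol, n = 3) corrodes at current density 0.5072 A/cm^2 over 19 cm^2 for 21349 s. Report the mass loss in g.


Apply Faraday's law: m = i*A*t*M / (n*F)
Total charge passed Q = i*A*t = 0.5072*19*21349 = 205736.0432 C
m = Q*M/(n*F) = 205736.0432*31/(3*96485) = 22.0339 g

22.0339 g


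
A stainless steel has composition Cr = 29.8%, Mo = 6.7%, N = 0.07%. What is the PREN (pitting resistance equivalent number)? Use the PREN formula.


Apply the PREN formula: PREN = Cr + 3.3*Mo + 16*N
PREN = 29.8 + 3.3*6.7 + 16*0.07
PREN = 29.8 + 22.11 + 1.12 = 53.03

53.03


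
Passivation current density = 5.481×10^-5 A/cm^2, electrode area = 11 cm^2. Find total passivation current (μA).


I = i_pass * A, then convert A → μA (×10^6)
I = 5.481×10^-5 * 11 * 10^6 = 602.91 μA

602.91 μA


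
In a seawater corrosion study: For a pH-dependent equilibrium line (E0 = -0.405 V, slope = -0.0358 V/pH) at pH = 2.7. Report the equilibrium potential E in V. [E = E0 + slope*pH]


Apply the Pourbaix line equation: E = E0 + slope*pH
E = -0.405 + (-0.0358)*2.7 = -0.405 + (-0.09666) = -0.50166 V
Rounded to 3 decimal places: E = -0.502 V

-0.502 V


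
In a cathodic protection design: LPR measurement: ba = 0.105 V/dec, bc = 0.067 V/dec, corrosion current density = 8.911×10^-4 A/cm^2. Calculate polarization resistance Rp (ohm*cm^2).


Apply the Stern-Geary equation: Rp = ba*bc / (2.303*icorr*(ba+bc))
ba*bc = 0.105*0.067 = 0.007035
ba+bc = 0.172; 2.303*icorr*(ba+bc) = 2.303*8.911×10^-4*0.172 = 3.5297897×10^-4
Rp = 0.007035 / 3.5297897×10^-4 = 19.93 ohm*cm^2

19.93 ohm*cm^2


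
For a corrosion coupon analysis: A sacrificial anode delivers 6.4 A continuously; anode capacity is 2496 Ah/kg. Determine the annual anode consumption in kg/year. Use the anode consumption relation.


Annual consumption = current * hours per year / capacity
Rate = 6.4 * 8760 / 2496 = 22.5 kg/year

22.5 kg/year


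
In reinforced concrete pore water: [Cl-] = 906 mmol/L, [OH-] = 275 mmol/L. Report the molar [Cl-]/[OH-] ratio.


Threshold parameter = [Cl-] / [OH-] (molar basis; both in mmol/L, so units cancel)
Ratio = 906 / 275 = 3.29

3.29


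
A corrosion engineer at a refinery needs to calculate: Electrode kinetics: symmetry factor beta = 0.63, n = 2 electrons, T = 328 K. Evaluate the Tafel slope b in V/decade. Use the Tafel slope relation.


Apply the Tafel slope relation: b = 2.303*R*T/(beta*n*F)
Numerator: 2.303 * 8.314 * 328 = 6280.26
Denominator: 0.63 * 2 * 96485 = 121571.1
b = 6280.26 / 121571.1 = 0.0517 V/decade

0.0517 V/decade


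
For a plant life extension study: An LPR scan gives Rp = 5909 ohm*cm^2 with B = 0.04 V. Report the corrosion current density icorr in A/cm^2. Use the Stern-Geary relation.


Apply the Stern-Geary relation: icorr = B / Rp
icorr = 0.04 / 5909 = 6.769×10^-6 A/cm^2

6.769×10^-6 A/cm^2


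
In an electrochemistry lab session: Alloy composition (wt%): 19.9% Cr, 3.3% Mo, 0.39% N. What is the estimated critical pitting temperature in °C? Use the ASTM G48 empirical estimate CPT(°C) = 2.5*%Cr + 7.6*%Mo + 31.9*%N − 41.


Apply the ASTM G48 empirical CPT estimate: CPT(°C) = 2.5*%Cr + 7.6*%Mo + 31.9*%N − 41
2.5*19.9 = 49.75; 7.6*3.3 = 25.08; 31.9*0.39 = 12.441
CPT = 49.75 + 25.08 + 12.441 − 41 = 46.271 °C
Rounded to 0.1 °C: CPT ≈ 46.3 °C

46.3 °C


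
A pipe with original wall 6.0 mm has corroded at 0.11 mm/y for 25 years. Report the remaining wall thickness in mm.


Remaining wall = original − CR × time
t = 6.0 − 0.11*25 = 6.0 − 2.75 = 3.25 mm

3.25 mm


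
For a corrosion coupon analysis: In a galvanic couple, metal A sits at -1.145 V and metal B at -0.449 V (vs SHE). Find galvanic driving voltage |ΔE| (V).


Driving voltage is the absolute potential difference.
|ΔE| = |-1.145 − (-0.449)| = 0.696 V

0.696 V


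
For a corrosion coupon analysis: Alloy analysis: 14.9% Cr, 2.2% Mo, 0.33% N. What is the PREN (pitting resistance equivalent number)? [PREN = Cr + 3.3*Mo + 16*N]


Apply the PREN formula: PREN = Cr + 3.3*Mo + 16*N
PREN = 14.9 + 3.3*2.2 + 16*0.33
PREN = 14.9 + 7.26 + 5.28 = 27.44

27.44


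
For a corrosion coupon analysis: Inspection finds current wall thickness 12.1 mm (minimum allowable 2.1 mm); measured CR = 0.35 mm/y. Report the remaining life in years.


Apply the remaining-life relation: RL = (t_current − t_min) / CR
RL = (12.1 − 2.1) / 0.35 = 10.0 / 0.35 = 28.6 years

28.6 years


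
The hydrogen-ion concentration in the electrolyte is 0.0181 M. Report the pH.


pH = −log10[H+]
pH = −log10(0.0181) = 1.74

1.74


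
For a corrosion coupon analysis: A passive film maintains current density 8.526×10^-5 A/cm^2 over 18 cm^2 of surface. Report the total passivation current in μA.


I = i_pass * A, then convert A → μA (×10^6)
I = 8.526×10^-5 * 18 * 10^6 = 1534.68 μA

1534.68 μA


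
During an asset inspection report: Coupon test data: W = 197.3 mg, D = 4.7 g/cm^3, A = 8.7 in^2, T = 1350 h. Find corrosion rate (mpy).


Apply the mpy weight-loss relation: CR = 534 * W / (D * A * T)
Numerator: 534 * 197.3 = 105358.2
Denominator: 4.7 * 8.7 * 1350 = 55201.5
CR = 105358.2 / 55201.5 = 1.9086 mpy

1.9086 mpy


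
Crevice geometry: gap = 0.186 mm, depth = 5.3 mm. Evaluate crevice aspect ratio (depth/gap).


Aspect ratio = depth / gap
Ratio = 5.3 / 0.186 = 28.5

28.5


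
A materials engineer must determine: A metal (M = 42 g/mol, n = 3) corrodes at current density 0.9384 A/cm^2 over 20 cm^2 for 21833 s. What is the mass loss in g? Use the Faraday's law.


Apply Faraday's law: m = i*A*t*M / (n*F)
Total charge passed Q = i*A*t = 0.9384*20*21833 = 409761.744 C
m = Q*M/(n*F) = 409761.744*42/(3*96485) = 59.457 g

59.457 g


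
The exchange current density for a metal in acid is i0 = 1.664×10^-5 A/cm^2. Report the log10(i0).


i0 = 1.664×10^-5 A/cm^2
log10(i0) = -4.779

-4.779


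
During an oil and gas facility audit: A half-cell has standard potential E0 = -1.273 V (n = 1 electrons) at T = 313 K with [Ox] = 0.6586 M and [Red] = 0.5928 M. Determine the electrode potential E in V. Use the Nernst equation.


Apply the Nernst equation: E = E0 + (RT/nF)*ln([Ox]/[Red])
Step 1: RT/nF = 8.314*313/(1*96485) = 0.02697085 V
Step 2: [Ox]/[Red] = 0.6586/0.5928 = 1.110999
Step 3: ln(1.110999) = 0.10526
Step 4: correction = 0.02697085 * 0.10526 = 0.0028 V
E = -1.273 + 0.0028 = -1.2702 V

-1.2702 V


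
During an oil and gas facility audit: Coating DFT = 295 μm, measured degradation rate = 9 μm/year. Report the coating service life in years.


Service life = thickness / degradation rate
Life = 295 / 9 = 32.8 years

32.8 years


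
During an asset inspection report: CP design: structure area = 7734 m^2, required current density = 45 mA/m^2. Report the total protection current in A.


I = area * current density, then convert mA → A (÷1000)
I = 7734 * 45 / 1000 = 348.03 A

348.03 A


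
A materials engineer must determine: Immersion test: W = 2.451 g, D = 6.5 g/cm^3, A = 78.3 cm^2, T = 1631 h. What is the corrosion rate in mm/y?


Apply the mm/y weight-loss relation: CR = 87600 * W / (D * A * T)
Numerator: 87600 * 2.451 = 214707.6
Denominator: 6.5 * 78.3 * 1631 = 830097.45
CR = 214707.6 / 830097.45 = 0.2587 mm/y

0.2587 mm/y


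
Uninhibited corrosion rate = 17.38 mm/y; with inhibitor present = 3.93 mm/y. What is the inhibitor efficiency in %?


Apply the inhibitor-efficiency definition: IE = (CR_blank − CR_inh)/CR_blank × 100
IE = (17.38 − 3.93) / 17.38 × 100
IE = 13.45 / 17.38 × 100 = 77.4 %

77.4 %


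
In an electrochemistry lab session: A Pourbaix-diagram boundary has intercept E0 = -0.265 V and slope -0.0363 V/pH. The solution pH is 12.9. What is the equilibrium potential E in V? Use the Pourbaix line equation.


Apply the Pourbaix line equation: E = E0 + slope*pH
E = -0.265 + (-0.0363)*12.9 = -0.265 + (-0.46827) = -0.73327 V
Rounded to 3 decimal places: E = -0.733 V

-0.733 V


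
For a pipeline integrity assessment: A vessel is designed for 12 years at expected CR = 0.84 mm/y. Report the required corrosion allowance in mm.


Corrosion allowance = CR × design life
CA = 0.84 * 12 = 10.08 mm

10.08 mm


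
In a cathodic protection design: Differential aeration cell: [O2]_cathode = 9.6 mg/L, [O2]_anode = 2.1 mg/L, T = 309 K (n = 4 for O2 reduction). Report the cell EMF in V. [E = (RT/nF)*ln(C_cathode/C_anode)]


Apply the Nernst concentration-cell relation: E = (RT/nF)*ln(C_cathode/C_anode)
RT/nF = 8.314*309/(4*96485) = 0.00665654 V
ln(9.6/2.1) = 1.51983
E = 0.00665654 * 1.51983 = 0.01012 V

0.01012 V


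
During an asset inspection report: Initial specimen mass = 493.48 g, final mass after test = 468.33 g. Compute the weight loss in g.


Weight loss = initial − final
WL = 493.48 − 468.33 = 25.15 g

25.15 g


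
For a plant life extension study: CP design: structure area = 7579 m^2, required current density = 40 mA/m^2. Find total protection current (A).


I = area * current density, then convert mA → A (÷1000)
I = 7579 * 40 / 1000 = 303.16 A

303.16 A


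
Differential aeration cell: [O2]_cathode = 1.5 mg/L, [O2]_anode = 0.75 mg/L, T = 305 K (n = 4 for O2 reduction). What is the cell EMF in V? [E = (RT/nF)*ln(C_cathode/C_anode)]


Apply the Nernst concentration-cell relation: E = (RT/nF)*ln(C_cathode/C_anode)
RT/nF = 8.314*305/(4*96485) = 0.00657037 V
ln(1.5/0.75) = 0.69315
E = 0.00657037 * 0.69315 = 0.00455 V

0.00455 V


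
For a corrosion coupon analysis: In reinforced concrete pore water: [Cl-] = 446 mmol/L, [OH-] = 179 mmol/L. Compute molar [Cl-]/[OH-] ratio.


Threshold parameter = [Cl-] / [OH-] (molar basis; both in mmol/L, so units cancel)
Ratio = 446 / 179 = 2.49

2.49


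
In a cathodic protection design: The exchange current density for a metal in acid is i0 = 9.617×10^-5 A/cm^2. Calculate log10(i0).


i0 = 9.617×10^-5 A/cm^2
log10(i0) = -4.017

-4.017


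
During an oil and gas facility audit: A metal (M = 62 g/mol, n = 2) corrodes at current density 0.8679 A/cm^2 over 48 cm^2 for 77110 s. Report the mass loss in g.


Apply Faraday's law: m = i*A*t*M / (n*F)
Total charge passed Q = i*A*t = 0.8679*48*77110 = 3212340.912 C
m = Q*M/(n*F) = 3212340.912*62/(2*96485) = 1032.10414 g

1032.10414 g


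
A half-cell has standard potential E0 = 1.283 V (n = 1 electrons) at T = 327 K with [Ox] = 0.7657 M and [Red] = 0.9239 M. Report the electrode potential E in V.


Apply the Nernst equation: E = E0 + (RT/nF)*ln([Ox]/[Red])
Step 1: RT/nF = 8.314*327/(1*96485) = 0.02817721 V
Step 2: [Ox]/[Red] = 0.7657/0.9239 = 0.828769
Step 3: ln(0.828769) = -0.187814
Step 4: correction = 0.02817721 * -0.187814 = -0.0053 V
E = 1.283 + -0.0053 = 1.2777 V

1.2777 V


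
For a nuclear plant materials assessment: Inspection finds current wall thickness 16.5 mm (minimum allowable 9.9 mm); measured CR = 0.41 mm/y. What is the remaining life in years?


Apply the remaining-life relation: RL = (t_current − t_min) / CR
RL = (16.5 − 9.9) / 0.41 = 6.6 / 0.41 = 16.1 years

16.1 years


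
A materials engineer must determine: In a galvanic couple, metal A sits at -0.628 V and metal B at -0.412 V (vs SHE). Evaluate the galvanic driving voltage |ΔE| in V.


Driving voltage is the absolute potential difference.
|ΔE| = |-0.628 − (-0.412)| = 0.216 V

0.216 V


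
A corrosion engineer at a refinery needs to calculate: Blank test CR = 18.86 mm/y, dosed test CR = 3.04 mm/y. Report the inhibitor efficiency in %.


Apply the inhibitor-efficiency definition: IE = (CR_blank − CR_inh)/CR_blank × 100
IE = (18.86 − 3.04) / 18.86 × 100
IE = 15.82 / 18.86 × 100 = 83.9 %

83.9 %


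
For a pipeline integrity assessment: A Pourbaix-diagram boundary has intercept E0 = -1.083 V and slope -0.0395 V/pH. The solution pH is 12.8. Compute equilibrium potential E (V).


Apply the Pourbaix line equation: E = E0 + slope*pH
E = -1.083 + (-0.0395)*12.8 = -1.083 + (-0.5056) = -1.5886 V
Rounded to 4 decimal places: E = -1.5886 V

-1.5886 V


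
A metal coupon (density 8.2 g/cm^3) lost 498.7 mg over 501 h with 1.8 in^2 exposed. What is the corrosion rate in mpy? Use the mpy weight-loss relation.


Apply the mpy weight-loss relation: CR = 534 * W / (D * A * T)
Numerator: 534 * 498.7 = 266305.8
Denominator: 8.2 * 1.8 * 501 = 7394.76
CR = 266305.8 / 7394.76 = 36.013 mpy

36.013 mpy


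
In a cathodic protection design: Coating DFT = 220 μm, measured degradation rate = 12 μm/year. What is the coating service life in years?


Service life = thickness / degradation rate
Life = 220 / 12 = 18.3 years

18.3 years


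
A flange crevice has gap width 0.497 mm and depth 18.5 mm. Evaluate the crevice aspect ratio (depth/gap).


Aspect ratio = depth / gap
Ratio = 18.5 / 0.497 = 37.2

37.2


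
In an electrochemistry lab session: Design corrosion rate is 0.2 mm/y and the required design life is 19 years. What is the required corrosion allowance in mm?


Corrosion allowance = CR × design life
CA = 0.2 * 19 = 3.8 mm

3.8 mm


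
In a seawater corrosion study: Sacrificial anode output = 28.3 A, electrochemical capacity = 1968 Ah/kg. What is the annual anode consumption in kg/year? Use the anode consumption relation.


Annual consumption = current * hours per year / capacity
Rate = 28.3 * 8760 / 1968 = 126.0 kg/year

126.0 kg/year


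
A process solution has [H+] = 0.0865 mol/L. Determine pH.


pH = −log10[H+]
pH = −log10(0.0865) = 1.06

1.06


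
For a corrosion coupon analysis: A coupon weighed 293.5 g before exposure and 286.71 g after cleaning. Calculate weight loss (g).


Weight loss = initial − final
WL = 293.5 − 286.71 = 6.79 g

6.79 g


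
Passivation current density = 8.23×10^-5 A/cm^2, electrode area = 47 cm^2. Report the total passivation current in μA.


I = i_pass * A, then convert A → μA (×10^6)
I = 8.23×10^-5 * 47 * 10^6 = 3868.1 μA

3868.1 μA


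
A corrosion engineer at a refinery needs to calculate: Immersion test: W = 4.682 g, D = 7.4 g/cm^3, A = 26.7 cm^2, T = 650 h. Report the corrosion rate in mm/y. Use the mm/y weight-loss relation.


Apply the mm/y weight-loss relation: CR = 87600 * W / (D * A * T)
Numerator: 87600 * 4.682 = 410143.2
Denominator: 7.4 * 26.7 * 650 = 128427.0
CR = 410143.2 / 128427.0 = 3.19359 mm/y

3.19359 mm/y


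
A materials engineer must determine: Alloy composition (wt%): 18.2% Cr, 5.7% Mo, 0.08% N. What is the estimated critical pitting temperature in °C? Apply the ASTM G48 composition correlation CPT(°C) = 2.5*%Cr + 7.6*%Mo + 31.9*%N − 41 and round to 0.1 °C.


Apply the ASTM G48 empirical CPT estimate: CPT(°C) = 2.5*%Cr + 7.6*%Mo + 31.9*%N − 41
2.5*18.2 = 45.5; 7.6*5.7 = 43.32; 31.9*0.08 = 2.552
CPT = 45.5 + 43.32 + 2.552 − 41 = 50.372 °C
Rounded to 0.1 °C: CPT ≈ 50.4 °C

50.4 °C


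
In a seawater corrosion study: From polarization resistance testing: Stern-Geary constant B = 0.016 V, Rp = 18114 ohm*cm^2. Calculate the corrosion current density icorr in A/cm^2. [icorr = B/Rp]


Apply the Stern-Geary relation: icorr = B / Rp
icorr = 0.016 / 18114 = 8.833×10^-7 A/cm^2

8.833×10^-7 A/cm^2


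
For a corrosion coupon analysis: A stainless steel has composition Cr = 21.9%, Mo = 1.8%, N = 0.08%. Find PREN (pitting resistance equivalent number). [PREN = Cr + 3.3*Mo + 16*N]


Apply the PREN formula: PREN = Cr + 3.3*Mo + 16*N
PREN = 21.9 + 3.3*1.8 + 16*0.08
PREN = 21.9 + 5.94 + 1.28 = 29.12

29.12


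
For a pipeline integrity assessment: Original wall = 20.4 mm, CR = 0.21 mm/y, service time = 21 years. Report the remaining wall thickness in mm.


Remaining wall = original − CR × time
t = 20.4 − 0.21*21 = 20.4 − 4.41 = 15.99 mm

15.99 mm


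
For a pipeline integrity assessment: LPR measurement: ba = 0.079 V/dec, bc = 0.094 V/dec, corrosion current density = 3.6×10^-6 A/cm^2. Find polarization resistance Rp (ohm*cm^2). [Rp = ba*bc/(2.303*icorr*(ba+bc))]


Apply the Stern-Geary equation: Rp = ba*bc / (2.303*icorr*(ba+bc))
ba*bc = 0.079*0.094 = 0.007426
ba+bc = 0.173; 2.303*icorr*(ba+bc) = 2.303*3.6×10^-6*0.173 = 1.4343084×10^-6
Rp = 0.007426 / 1.4343084×10^-6 = 5177.41 ohm*cm^2

5177.41 ohm*cm^2


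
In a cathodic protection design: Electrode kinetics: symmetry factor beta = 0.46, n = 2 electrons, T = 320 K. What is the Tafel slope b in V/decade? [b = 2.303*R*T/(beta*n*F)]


Apply the Tafel slope relation: b = 2.303*R*T/(beta*n*F)
Numerator: 2.303 * 8.314 * 320 = 6127.09
Denominator: 0.46 * 2 * 96485 = 88766.2
b = 6127.09 / 88766.2 = 0.069 V/decade

0.069 V/decade


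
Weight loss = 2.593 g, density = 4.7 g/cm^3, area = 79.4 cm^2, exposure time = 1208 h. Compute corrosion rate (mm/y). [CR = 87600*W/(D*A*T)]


Apply the mm/y weight-loss relation: CR = 87600 * W / (D * A * T)
Numerator: 87600 * 2.593 = 227146.8
Denominator: 4.7 * 79.4 * 1208 = 450801.44
CR = 227146.8 / 450801.44 = 0.5039 mm/y

0.5039 mm/y


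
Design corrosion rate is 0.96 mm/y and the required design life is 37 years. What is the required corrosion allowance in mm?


Corrosion allowance = CR × design life
CA = 0.96 * 37 = 35.52 mm

35.52 mm


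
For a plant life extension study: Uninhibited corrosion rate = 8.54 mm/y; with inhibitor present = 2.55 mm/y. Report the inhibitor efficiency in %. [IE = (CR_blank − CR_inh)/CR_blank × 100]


Apply the inhibitor-efficiency definition: IE = (CR_blank − CR_inh)/CR_blank × 100
IE = (8.54 − 2.55) / 8.54 × 100
IE = 5.99 / 8.54 × 100 = 70.1 %

70.1 %


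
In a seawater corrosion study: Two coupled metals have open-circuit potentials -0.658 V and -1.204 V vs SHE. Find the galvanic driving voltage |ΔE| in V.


Driving voltage is the absolute potential difference.
|ΔE| = |-0.658 − (-1.204)| = 0.546 V

0.546 V


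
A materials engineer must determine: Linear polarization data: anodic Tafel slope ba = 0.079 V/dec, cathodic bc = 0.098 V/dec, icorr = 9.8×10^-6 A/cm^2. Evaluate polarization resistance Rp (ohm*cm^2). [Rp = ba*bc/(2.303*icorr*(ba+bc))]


Apply the Stern-Geary equation: Rp = ba*bc / (2.303*icorr*(ba+bc))
ba*bc = 0.079*0.098 = 0.007742
ba+bc = 0.177; 2.303*icorr*(ba+bc) = 2.303*9.8×10^-6*0.177 = 3.9947838×10^-6
Rp = 0.007742 / 3.9947838×10^-6 = 1938.03 ohm*cm^2

1938.03 ohm*cm^2


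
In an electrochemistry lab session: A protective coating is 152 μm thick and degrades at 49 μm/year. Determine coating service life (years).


Service life = thickness / degradation rate
Life = 152 / 49 = 3.1 years

3.1 years


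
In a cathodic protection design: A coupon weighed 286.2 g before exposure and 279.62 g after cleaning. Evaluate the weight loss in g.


Weight loss = initial − final
WL = 286.2 − 279.62 = 6.58 g

6.58 g


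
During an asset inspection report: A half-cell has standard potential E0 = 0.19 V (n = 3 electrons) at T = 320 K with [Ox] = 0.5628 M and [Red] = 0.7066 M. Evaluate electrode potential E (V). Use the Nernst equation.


Apply the Nernst equation: E = E0 + (RT/nF)*ln([Ox]/[Red])
Step 1: RT/nF = 8.314*320/(3*96485) = 0.00919134 V
Step 2: [Ox]/[Red] = 0.5628/0.7066 = 0.79649
Step 3: ln(0.79649) = -0.227541
Step 4: correction = 0.00919134 * -0.227541 = -0.002 V
E = 0.19 + -0.002 = 0.188 V

0.188 V


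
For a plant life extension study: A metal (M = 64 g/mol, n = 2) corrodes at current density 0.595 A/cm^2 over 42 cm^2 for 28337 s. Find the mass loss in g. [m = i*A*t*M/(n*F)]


Apply Faraday's law: m = i*A*t*M / (n*F)
Total charge passed Q = i*A*t = 0.595*42*28337 = 708141.63 C
m = Q*M/(n*F) = 708141.63*64/(2*96485) = 234.86067 g

234.86067 g


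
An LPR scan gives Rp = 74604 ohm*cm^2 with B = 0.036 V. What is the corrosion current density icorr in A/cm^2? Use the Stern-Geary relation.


Apply the Stern-Geary relation: icorr = B / Rp
icorr = 0.036 / 74604 = 4.825×10^-7 A/cm^2

4.825×10^-7 A/cm^2


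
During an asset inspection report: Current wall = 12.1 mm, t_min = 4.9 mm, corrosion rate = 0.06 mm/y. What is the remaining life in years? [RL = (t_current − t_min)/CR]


Apply the remaining-life relation: RL = (t_current − t_min) / CR
RL = (12.1 − 4.9) / 0.06 = 7.2 / 0.06 = 120.0 years

120.0 years


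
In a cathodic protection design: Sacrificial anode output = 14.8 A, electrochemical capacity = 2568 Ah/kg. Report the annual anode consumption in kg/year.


Annual consumption = current * hours per year / capacity
Rate = 14.8 * 8760 / 2568 = 50.5 kg/year

50.5 kg/year


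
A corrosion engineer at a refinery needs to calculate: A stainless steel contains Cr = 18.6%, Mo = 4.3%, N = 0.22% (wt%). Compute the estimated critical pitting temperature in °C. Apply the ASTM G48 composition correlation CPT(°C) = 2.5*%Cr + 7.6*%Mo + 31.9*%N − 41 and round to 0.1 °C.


Apply the ASTM G48 empirical CPT estimate: CPT(°C) = 2.5*%Cr + 7.6*%Mo + 31.9*%N − 41
2.5*18.6 = 46.5; 7.6*4.3 = 32.68; 31.9*0.22 = 7.018
CPT = 46.5 + 32.68 + 7.018 − 41 = 45.198 °C
Rounded to 0.1 °C: CPT ≈ 45.2 °C

45.2 °C


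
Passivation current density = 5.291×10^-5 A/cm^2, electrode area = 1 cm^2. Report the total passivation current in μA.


I = i_pass * A, then convert A → μA (×10^6)
I = 5.291×10^-5 * 1 * 10^6 = 52.91 μA

52.91 μA


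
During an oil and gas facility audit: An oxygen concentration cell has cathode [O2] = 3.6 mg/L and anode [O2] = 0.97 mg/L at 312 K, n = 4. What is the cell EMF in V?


Apply the Nernst concentration-cell relation: E = (RT/nF)*ln(C_cathode/C_anode)
RT/nF = 8.314*312/(4*96485) = 0.00672117 V
ln(3.6/0.97) = 1.31139
E = 0.00672117 * 1.31139 = 0.00881 V

0.00881 V


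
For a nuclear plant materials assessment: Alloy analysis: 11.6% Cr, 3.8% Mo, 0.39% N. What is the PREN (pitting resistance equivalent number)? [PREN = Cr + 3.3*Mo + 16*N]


Apply the PREN formula: PREN = Cr + 3.3*Mo + 16*N
PREN = 11.6 + 3.3*3.8 + 16*0.39
PREN = 11.6 + 12.54 + 6.24 = 30.38

30.38


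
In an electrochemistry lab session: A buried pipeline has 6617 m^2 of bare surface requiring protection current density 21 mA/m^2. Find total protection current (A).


I = area * current density, then convert mA → A (÷1000)
I = 6617 * 21 / 1000 = 138.96 A

138.96 A


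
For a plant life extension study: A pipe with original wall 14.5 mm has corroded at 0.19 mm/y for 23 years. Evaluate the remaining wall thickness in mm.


Remaining wall = original − CR × time
t = 14.5 − 0.19*23 = 14.5 − 4.37 = 10.13 mm

10.13 mm


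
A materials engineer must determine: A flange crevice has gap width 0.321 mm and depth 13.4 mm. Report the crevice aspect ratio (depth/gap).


Aspect ratio = depth / gap
Ratio = 13.4 / 0.321 = 41.7

41.7


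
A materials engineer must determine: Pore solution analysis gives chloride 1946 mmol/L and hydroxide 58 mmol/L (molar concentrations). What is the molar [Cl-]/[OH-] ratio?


Threshold parameter = [Cl-] / [OH-] (molar basis; both in mmol/L, so units cancel)
Ratio = 1946 / 58 = 33.55

33.55


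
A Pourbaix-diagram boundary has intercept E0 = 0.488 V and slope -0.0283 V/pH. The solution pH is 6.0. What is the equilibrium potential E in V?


Apply the Pourbaix line equation: E = E0 + slope*pH
E = 0.488 + (-0.0283)*6.0 = 0.488 + (-0.1698) = 0.3182 V
Rounded to 3 decimal places: E = 0.318 V

0.318 V
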